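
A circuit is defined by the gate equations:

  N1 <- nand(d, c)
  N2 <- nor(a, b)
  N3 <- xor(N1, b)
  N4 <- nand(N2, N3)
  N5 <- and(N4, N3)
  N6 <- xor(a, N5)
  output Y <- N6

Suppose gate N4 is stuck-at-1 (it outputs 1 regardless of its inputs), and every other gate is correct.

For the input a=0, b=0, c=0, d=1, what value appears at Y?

1

Propagate with N4 forced: N1=1, N2=1, N3=1, N4=1 [stuck-at-1], N5=1, N6=1.
So Y = 1. (Without the fault it would be 0.)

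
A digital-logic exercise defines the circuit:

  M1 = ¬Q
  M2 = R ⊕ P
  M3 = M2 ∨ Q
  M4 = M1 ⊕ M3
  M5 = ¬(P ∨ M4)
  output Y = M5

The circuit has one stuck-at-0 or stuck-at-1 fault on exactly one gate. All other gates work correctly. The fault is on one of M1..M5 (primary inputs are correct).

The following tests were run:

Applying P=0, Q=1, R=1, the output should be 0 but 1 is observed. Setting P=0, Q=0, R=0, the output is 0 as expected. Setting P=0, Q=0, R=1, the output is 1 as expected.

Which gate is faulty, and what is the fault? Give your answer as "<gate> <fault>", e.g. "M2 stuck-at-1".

Fault-free values for test 1 (P=0, Q=1, R=1): M1=0, M2=1, M3=1, M4=1, M5=0, giving Y=0. Observed 1.
Test 1: faults giving observed 1 are {M1 stuck-at-1, M3 stuck-at-0, M4 stuck-at-0, M5 stuck-at-1}.
Test 2 (P=0, Q=0, R=0): fault-free M1=1, M2=0, M3=0, M4=1, M5=0 → 0; observed 0. Eliminates M4 stuck-at-0, M5 stuck-at-1.
Test 3 (P=0, Q=0, R=1): fault-free M1=1, M2=1, M3=1, M4=0, M5=1 → 1; observed 1. Eliminates M3 stuck-at-0.
Only M1 stuck-at-1 is consistent with every test.

M1 stuck-at-1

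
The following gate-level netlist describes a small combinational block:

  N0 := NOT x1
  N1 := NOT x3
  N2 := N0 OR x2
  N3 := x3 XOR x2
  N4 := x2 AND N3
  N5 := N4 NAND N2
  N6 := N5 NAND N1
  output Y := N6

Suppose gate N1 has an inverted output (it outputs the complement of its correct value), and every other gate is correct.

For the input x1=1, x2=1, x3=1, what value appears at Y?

Propagate with N1 forced: N0=0, N1=1 [inverted output], N2=1, N3=0, N4=0, N5=1, N6=0.
So Y = 0. (Without the fault it would be 1.)

0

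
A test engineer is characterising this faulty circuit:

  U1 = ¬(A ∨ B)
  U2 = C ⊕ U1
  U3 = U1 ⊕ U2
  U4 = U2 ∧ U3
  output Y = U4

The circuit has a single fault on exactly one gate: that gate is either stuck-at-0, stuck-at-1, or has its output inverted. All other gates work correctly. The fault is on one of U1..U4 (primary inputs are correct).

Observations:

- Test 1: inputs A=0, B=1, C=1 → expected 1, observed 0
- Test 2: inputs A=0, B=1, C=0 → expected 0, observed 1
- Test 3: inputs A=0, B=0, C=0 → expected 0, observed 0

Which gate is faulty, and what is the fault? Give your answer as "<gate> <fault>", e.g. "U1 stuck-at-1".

U2 inverted output

Fault-free values for test 1 (A=0, B=1, C=1): U1=0, U2=1, U3=1, U4=1, giving Y=1. Observed 0.
Test 1: faults giving observed 0 are {U1 stuck-at-1, U1 inverted output, U2 stuck-at-0, U2 inverted output, U3 stuck-at-0, U3 inverted output, U4 stuck-at-0, U4 inverted output}.
Test 2 (A=0, B=1, C=0): fault-free U1=0, U2=0, U3=0, U4=0 → 0; observed 1. Eliminates U1 stuck-at-1, U1 inverted output, U2 stuck-at-0, U3 stuck-at-0, U3 inverted output, U4 stuck-at-0.
Test 3 (A=0, B=0, C=0): fault-free U1=1, U2=1, U3=0, U4=0 → 0; observed 0. Eliminates U4 inverted output.
Only U2 inverted output is consistent with every test.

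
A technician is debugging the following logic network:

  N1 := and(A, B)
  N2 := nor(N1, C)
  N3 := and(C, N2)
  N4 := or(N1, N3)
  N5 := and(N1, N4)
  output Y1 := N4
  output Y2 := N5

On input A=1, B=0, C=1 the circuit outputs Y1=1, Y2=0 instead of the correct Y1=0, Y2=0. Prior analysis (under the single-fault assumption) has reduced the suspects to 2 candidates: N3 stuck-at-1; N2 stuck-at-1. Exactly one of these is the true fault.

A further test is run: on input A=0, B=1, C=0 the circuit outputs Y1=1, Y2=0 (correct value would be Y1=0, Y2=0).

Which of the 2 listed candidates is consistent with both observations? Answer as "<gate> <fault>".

N3 stuck-at-1

Evaluate each candidate on input A=0, B=1, C=0:
  N3 stuck-at-1: N1=0, N2=1, N3=1 [stuck-at-1], N4=1, N5=0 → Y1=1, Y2=0 — matches
  N2 stuck-at-1: N1=0, N2=1 [stuck-at-1], N3=0, N4=0, N5=0 → Y1=0, Y2=0 — eliminated
Only N3 stuck-at-1 reproduces the observed Y1=1, Y2=0.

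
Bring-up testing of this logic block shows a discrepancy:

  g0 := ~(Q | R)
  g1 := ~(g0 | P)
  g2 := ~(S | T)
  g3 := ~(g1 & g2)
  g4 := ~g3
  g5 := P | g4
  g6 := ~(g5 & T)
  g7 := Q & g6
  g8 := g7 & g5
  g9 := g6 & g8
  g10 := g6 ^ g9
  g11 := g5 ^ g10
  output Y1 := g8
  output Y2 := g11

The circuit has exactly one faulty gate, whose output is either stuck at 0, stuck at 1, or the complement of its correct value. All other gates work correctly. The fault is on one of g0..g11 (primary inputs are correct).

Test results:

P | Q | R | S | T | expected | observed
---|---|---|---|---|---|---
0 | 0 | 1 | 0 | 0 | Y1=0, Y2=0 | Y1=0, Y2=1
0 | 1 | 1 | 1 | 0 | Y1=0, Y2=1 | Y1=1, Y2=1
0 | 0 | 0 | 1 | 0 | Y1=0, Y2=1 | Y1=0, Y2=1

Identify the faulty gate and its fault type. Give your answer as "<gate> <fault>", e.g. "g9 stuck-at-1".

Fault-free values for test 1 (P=0, Q=0, R=1, S=0, T=0): g0=0, g1=1, g2=1, g3=0, g4=1, g5=1, g6=1, g7=0, g8=0, g9=0, g10=1, g11=0, giving Y1=0, Y2=0. Observed Y1=0, Y2=1.
Test 1: faults giving observed Y1=0, Y2=1 are {g0 stuck-at-1, g0 inverted output, g1 stuck-at-0, g1 inverted output, g2 stuck-at-0, g2 inverted output, g3 stuck-at-1, g3 inverted output, g4 stuck-at-0, g4 inverted output, g5 stuck-at-0, g5 inverted output, g6 stuck-at-0, g6 inverted output, g9 stuck-at-1, g9 inverted output, g10 stuck-at-0, g10 inverted output, g11 stuck-at-1, g11 inverted output}.
Test 2 (P=0, Q=1, R=1, S=1, T=0): fault-free g0=0, g1=1, g2=0, g3=1, g4=0, g5=0, g6=1, g7=1, g8=0, g9=0, g10=1, g11=1 → Y1=0, Y2=1; observed Y1=1, Y2=1. Eliminates g0 stuck-at-1, g0 inverted output, g1 stuck-at-0, g1 inverted output, g2 stuck-at-0, g3 stuck-at-1, g4 stuck-at-0, g5 stuck-at-0, g6 stuck-at-0, g6 inverted output, g9 stuck-at-1, g9 inverted output, g10 stuck-at-0, g10 inverted output, g11 stuck-at-1, g11 inverted output.
Test 3 (P=0, Q=0, R=0, S=1, T=0): fault-free g0=1, g1=0, g2=0, g3=1, g4=0, g5=0, g6=1, g7=0, g8=0, g9=0, g10=1, g11=1 → Y1=0, Y2=1; observed Y1=0, Y2=1. Eliminates g3 inverted output, g4 inverted output, g5 inverted output.
Only g2 inverted output is consistent with every test.

g2 inverted output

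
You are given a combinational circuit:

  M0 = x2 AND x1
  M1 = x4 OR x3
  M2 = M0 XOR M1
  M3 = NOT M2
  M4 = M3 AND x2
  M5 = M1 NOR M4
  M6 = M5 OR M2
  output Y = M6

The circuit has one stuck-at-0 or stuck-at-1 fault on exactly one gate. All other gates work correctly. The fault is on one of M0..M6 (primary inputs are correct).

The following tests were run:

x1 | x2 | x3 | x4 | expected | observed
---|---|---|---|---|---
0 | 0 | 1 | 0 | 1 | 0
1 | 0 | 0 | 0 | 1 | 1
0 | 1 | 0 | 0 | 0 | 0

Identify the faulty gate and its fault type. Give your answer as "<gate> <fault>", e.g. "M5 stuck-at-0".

M2 stuck-at-0

Fault-free values for test 1 (x1=0, x2=0, x3=1, x4=0): M0=0, M1=1, M2=1, M3=0, M4=0, M5=0, M6=1, giving Y=1. Observed 0.
Test 1: faults giving observed 0 are {M0 stuck-at-1, M2 stuck-at-0, M6 stuck-at-0}.
Test 2 (x1=1, x2=0, x3=0, x4=0): fault-free M0=0, M1=0, M2=0, M3=1, M4=0, M5=1, M6=1 → 1; observed 1. Eliminates M6 stuck-at-0.
Test 3 (x1=0, x2=1, x3=0, x4=0): fault-free M0=0, M1=0, M2=0, M3=1, M4=1, M5=0, M6=0 → 0; observed 0. Eliminates M0 stuck-at-1.
Only M2 stuck-at-0 is consistent with every test.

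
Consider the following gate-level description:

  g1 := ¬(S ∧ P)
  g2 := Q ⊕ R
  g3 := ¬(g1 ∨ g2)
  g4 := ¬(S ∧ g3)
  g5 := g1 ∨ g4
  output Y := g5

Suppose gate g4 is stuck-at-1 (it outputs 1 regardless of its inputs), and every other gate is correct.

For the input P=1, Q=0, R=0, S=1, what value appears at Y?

Propagate with g4 forced: g1=0, g2=0, g3=1, g4=1 [stuck-at-1], g5=1.
So Y = 1. (Without the fault it would be 0.)

1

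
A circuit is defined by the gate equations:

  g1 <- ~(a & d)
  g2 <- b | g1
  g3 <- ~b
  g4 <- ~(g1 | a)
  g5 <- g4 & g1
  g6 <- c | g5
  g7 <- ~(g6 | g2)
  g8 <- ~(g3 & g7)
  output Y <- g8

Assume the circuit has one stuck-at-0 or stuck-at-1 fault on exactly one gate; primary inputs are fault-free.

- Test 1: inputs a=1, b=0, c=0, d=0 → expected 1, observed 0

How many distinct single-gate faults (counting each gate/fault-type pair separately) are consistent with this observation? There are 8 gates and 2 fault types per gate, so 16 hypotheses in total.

Fault-free: g1=1, g2=1, g3=1, g4=0, g5=0, g6=0, g7=0, g8=1 → 1. Observed 0.
  g1: stuck-at-0 ✓; others ✗
  g2: stuck-at-0 ✓; others ✗
  g3: none of the 2 fault types match ✗
  g4: none of the 2 fault types match ✗
  g5: none of the 2 fault types match ✗
  g6: none of the 2 fault types match ✗
  g7: stuck-at-1 ✓; others ✗
  g8: stuck-at-0 ✓; others ✗
Consistent faults: {g1 stuck-at-0, g2 stuck-at-0, g7 stuck-at-1, g8 stuck-at-0} — 4 in all.

4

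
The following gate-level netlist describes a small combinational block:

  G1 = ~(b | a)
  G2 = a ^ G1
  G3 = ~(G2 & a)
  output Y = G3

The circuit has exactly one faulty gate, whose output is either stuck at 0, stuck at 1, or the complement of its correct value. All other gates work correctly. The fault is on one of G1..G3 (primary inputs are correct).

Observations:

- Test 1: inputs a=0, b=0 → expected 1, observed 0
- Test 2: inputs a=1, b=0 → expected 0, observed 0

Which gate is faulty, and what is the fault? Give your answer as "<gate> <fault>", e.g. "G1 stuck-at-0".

Fault-free values for test 1 (a=0, b=0): G1=1, G2=1, G3=1, giving Y=1. Observed 0.
Test 1: faults giving observed 0 are {G3 stuck-at-0, G3 inverted output}.
Test 2 (a=1, b=0): fault-free G1=0, G2=1, G3=0 → 0; observed 0. Eliminates G3 inverted output.
Only G3 stuck-at-0 is consistent with every test.

G3 stuck-at-0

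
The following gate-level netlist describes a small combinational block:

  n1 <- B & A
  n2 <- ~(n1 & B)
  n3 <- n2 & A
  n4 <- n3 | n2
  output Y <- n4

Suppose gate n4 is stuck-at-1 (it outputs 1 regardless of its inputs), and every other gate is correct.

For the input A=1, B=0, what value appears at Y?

1

Propagate with n4 forced: n1=0, n2=1, n3=1, n4=1 [stuck-at-1].
So Y = 1. (Same as the fault-free value — the fault is masked on this input.)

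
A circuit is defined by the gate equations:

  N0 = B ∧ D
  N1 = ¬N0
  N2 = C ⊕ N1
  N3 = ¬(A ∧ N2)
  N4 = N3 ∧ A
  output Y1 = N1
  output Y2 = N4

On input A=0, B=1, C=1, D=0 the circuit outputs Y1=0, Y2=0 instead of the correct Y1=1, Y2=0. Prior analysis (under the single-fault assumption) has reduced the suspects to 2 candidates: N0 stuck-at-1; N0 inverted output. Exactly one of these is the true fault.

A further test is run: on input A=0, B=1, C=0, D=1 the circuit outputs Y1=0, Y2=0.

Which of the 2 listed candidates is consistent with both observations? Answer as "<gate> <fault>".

N0 stuck-at-1

Evaluate each candidate on input A=0, B=1, C=0, D=1:
  N0 stuck-at-1: N0=1 [stuck-at-1], N1=0, N2=0, N3=1, N4=0 → Y1=0, Y2=0 — matches
  N0 inverted output: N0=0 [inverted output], N1=1, N2=1, N3=1, N4=0 → Y1=1, Y2=0 — eliminated
Only N0 stuck-at-1 reproduces the observed Y1=0, Y2=0.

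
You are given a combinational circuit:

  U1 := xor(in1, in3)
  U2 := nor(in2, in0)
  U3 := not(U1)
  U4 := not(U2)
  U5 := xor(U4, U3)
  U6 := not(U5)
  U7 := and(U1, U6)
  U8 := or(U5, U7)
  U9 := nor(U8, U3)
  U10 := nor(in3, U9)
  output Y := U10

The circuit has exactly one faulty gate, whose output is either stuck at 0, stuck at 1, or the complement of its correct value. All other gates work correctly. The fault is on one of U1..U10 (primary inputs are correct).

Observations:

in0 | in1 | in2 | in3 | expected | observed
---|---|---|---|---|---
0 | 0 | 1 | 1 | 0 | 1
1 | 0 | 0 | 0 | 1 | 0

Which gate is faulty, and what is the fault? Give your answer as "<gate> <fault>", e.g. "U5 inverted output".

U10 inverted output

Fault-free values for test 1 (in0=0, in1=0, in2=1, in3=1): U1=1, U2=0, U3=0, U4=1, U5=1, U6=0, U7=0, U8=1, U9=0, U10=0, giving Y=0. Observed 1.
Test 1: faults giving observed 1 are {U10 stuck-at-1, U10 inverted output}.
Test 2 (in0=1, in1=0, in2=0, in3=0): fault-free U1=0, U2=0, U3=1, U4=1, U5=0, U6=1, U7=0, U8=0, U9=0, U10=1 → 1; observed 0. Eliminates U10 stuck-at-1.
Only U10 inverted output is consistent with every test.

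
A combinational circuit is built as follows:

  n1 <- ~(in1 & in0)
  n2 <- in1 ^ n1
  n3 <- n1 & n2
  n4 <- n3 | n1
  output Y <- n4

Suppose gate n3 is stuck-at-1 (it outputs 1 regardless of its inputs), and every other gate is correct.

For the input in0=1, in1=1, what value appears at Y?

1

Propagate with n3 forced: n1=0, n2=1, n3=1 [stuck-at-1], n4=1.
So Y = 1. (Without the fault it would be 0.)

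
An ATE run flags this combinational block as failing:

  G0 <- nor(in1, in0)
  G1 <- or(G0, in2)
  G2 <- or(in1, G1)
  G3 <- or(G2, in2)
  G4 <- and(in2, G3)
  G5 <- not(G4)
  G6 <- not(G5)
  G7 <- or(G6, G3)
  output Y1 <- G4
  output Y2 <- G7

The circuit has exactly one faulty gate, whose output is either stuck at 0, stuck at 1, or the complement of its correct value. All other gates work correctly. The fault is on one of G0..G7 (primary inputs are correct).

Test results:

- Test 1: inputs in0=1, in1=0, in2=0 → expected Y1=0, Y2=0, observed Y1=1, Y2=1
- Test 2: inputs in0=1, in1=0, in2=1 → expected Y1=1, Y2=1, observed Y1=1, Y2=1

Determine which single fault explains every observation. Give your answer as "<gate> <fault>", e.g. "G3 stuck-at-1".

Fault-free values for test 1 (in0=1, in1=0, in2=0): G0=0, G1=0, G2=0, G3=0, G4=0, G5=1, G6=0, G7=0, giving Y1=0, Y2=0. Observed Y1=1, Y2=1.
Test 1: faults giving observed Y1=1, Y2=1 are {G4 stuck-at-1, G4 inverted output}.
Test 2 (in0=1, in1=0, in2=1): fault-free G0=0, G1=1, G2=1, G3=1, G4=1, G5=0, G6=1, G7=1 → Y1=1, Y2=1; observed Y1=1, Y2=1. Eliminates G4 inverted output.
Only G4 stuck-at-1 is consistent with every test.

G4 stuck-at-1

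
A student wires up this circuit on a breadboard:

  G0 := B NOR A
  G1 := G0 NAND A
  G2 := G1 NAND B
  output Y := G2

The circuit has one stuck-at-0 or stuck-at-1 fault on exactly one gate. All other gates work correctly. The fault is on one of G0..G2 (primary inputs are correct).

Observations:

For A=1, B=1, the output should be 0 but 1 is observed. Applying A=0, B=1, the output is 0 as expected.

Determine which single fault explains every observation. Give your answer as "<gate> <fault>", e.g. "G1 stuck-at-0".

G0 stuck-at-1

Fault-free values for test 1 (A=1, B=1): G0=0, G1=1, G2=0, giving Y=0. Observed 1.
Test 1: faults giving observed 1 are {G0 stuck-at-1, G1 stuck-at-0, G2 stuck-at-1}.
Test 2 (A=0, B=1): fault-free G0=0, G1=1, G2=0 → 0; observed 0. Eliminates G1 stuck-at-0, G2 stuck-at-1.
Only G0 stuck-at-1 is consistent with every test.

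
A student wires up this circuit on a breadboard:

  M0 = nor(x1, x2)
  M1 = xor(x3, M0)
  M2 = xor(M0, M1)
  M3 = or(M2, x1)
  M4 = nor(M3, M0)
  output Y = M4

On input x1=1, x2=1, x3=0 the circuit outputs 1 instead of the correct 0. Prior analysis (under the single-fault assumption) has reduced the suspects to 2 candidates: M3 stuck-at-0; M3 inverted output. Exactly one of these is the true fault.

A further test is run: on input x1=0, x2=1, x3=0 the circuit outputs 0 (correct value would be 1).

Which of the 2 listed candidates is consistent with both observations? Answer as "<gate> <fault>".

M3 inverted output

Evaluate each candidate on input x1=0, x2=1, x3=0:
  M3 stuck-at-0: M0=0, M1=0, M2=0, M3=0 [stuck-at-0], M4=1 → 1 — eliminated
  M3 inverted output: M0=0, M1=0, M2=0, M3=1 [inverted output], M4=0 → 0 — matches
Only M3 inverted output reproduces the observed 0.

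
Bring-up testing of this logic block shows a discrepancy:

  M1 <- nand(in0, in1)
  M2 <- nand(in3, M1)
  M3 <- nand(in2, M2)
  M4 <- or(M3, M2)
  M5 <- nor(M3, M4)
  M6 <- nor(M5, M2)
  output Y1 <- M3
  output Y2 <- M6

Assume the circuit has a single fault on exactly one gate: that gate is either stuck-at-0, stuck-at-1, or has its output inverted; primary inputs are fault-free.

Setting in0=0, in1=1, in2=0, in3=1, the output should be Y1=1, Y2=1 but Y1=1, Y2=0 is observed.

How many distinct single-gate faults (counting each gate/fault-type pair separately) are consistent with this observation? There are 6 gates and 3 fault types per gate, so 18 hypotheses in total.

Fault-free: M1=1, M2=0, M3=1, M4=1, M5=0, M6=1 → Y1=1, Y2=1. Observed Y1=1, Y2=0.
  M1: stuck-at-0, inverted output ✓; others ✗
  M2: stuck-at-1, inverted output ✓; others ✗
  M3: none of the 3 fault types match ✗
  M4: none of the 3 fault types match ✗
  M5: stuck-at-1, inverted output ✓; others ✗
  M6: stuck-at-0, inverted output ✓; others ✗
Consistent faults: {M1 stuck-at-0, M1 inverted output, M2 stuck-at-1, M2 inverted output, M5 stuck-at-1, M5 inverted output, M6 stuck-at-0, M6 inverted output} — 8 in all.

8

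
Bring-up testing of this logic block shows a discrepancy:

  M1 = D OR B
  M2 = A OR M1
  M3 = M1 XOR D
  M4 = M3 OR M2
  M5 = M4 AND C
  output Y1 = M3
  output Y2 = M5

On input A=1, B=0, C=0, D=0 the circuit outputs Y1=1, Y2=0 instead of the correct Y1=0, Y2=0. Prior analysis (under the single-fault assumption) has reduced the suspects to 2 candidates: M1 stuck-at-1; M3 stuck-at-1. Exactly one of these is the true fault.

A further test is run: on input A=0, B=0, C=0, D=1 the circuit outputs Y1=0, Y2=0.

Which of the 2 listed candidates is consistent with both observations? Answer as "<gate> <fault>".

Evaluate each candidate on input A=0, B=0, C=0, D=1:
  M1 stuck-at-1: M1=1 [stuck-at-1], M2=1, M3=0, M4=1, M5=0 → Y1=0, Y2=0 — matches
  M3 stuck-at-1: M1=1, M2=1, M3=1 [stuck-at-1], M4=1, M5=0 → Y1=1, Y2=0 — eliminated
Only M1 stuck-at-1 reproduces the observed Y1=0, Y2=0.

M1 stuck-at-1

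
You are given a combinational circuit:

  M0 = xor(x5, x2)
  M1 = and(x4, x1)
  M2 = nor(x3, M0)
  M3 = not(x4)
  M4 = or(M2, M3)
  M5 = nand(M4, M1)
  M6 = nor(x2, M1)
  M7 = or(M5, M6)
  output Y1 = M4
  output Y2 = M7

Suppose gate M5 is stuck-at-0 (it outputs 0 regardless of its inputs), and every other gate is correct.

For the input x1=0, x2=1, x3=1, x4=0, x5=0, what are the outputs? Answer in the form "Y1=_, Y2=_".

Propagate with M5 forced: M0=1, M1=0, M2=0, M3=1, M4=1, M5=0 [stuck-at-0], M6=0, M7=0.
So the outputs are Y1=1, Y2=0. (Without the fault they would be Y1=1, Y2=1.)

Y1=1, Y2=0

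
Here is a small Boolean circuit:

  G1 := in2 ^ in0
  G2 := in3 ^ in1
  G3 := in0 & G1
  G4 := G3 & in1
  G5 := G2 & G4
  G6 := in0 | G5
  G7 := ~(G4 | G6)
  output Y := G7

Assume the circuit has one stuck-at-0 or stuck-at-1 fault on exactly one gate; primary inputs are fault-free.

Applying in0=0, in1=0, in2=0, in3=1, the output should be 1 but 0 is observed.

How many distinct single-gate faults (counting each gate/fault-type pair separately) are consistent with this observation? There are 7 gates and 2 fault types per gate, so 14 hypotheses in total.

Fault-free: G1=0, G2=1, G3=0, G4=0, G5=0, G6=0, G7=1 → 1. Observed 0.
  G1 stuck-at-0: output 1 ✗
  G1 stuck-at-1: output 1 ✗
  G2 stuck-at-0: output 1 ✗
  G2 stuck-at-1: output 1 ✗
  G3 stuck-at-0: output 1 ✗
  G3 stuck-at-1: output 1 ✗
  G4 stuck-at-0: output 1 ✗
  G4 stuck-at-1: output 0 ✓
  G5 stuck-at-0: output 1 ✗
  G5 stuck-at-1: output 0 ✓
  G6 stuck-at-0: output 1 ✗
  G6 stuck-at-1: output 0 ✓
  G7 stuck-at-0: output 0 ✓
  G7 stuck-at-1: output 1 ✗
Consistent faults: {G4 stuck-at-1, G5 stuck-at-1, G6 stuck-at-1, G7 stuck-at-0} — 4 in all.

4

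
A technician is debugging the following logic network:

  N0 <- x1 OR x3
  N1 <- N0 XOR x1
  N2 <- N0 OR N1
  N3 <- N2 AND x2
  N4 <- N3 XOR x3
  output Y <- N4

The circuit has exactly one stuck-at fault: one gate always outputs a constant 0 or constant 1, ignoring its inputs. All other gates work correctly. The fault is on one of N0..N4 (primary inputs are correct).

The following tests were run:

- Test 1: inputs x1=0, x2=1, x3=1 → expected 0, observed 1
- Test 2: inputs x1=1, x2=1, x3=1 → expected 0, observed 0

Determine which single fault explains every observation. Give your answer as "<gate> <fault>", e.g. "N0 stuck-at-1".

N0 stuck-at-0

Fault-free values for test 1 (x1=0, x2=1, x3=1): N0=1, N1=1, N2=1, N3=1, N4=0, giving Y=0. Observed 1.
Test 1: faults giving observed 1 are {N0 stuck-at-0, N2 stuck-at-0, N3 stuck-at-0, N4 stuck-at-1}.
Test 2 (x1=1, x2=1, x3=1): fault-free N0=1, N1=0, N2=1, N3=1, N4=0 → 0; observed 0. Eliminates N2 stuck-at-0, N3 stuck-at-0, N4 stuck-at-1.
Only N0 stuck-at-0 is consistent with every test.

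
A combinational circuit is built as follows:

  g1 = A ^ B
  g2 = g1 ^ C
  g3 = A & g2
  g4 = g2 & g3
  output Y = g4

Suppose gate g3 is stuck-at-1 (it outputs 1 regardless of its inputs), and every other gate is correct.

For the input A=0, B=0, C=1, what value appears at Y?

Propagate with g3 forced: g1=0, g2=1, g3=1 [stuck-at-1], g4=1.
So Y = 1. (Without the fault it would be 0.)

1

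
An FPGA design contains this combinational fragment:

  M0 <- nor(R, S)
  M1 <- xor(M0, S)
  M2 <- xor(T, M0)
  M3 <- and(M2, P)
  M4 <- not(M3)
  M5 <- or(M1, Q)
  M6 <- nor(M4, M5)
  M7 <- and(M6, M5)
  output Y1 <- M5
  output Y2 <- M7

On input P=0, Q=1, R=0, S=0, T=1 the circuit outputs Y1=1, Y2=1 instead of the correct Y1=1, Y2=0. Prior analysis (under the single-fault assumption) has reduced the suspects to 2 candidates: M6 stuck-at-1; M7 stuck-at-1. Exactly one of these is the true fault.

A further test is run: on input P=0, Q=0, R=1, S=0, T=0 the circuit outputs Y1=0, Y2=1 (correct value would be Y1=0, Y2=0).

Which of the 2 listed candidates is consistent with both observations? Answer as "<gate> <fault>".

Evaluate each candidate on input P=0, Q=0, R=1, S=0, T=0:
  M6 stuck-at-1: M0=0, M1=0, M2=0, M3=0, M4=1, M5=0, M6=1 [stuck-at-1], M7=0 → Y1=0, Y2=0 — eliminated
  M7 stuck-at-1: M0=0, M1=0, M2=0, M3=0, M4=1, M5=0, M6=0, M7=1 [stuck-at-1] → Y1=0, Y2=1 — matches
Only M7 stuck-at-1 reproduces the observed Y1=0, Y2=1.

M7 stuck-at-1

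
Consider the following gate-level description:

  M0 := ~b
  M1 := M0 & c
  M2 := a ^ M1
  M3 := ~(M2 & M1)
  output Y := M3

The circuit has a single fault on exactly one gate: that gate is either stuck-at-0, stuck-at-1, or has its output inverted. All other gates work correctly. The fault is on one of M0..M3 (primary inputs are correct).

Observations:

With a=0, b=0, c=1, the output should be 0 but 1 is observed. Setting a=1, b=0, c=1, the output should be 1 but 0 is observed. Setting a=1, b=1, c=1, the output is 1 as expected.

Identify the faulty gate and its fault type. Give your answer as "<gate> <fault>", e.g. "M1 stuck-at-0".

M2 inverted output

Fault-free values for test 1 (a=0, b=0, c=1): M0=1, M1=1, M2=1, M3=0, giving Y=0. Observed 1.
Test 1: faults giving observed 1 are {M0 stuck-at-0, M0 inverted output, M1 stuck-at-0, M1 inverted output, M2 stuck-at-0, M2 inverted output, M3 stuck-at-1, M3 inverted output}.
Test 2 (a=1, b=0, c=1): fault-free M0=1, M1=1, M2=0, M3=1 → 1; observed 0. Eliminates M0 stuck-at-0, M0 inverted output, M1 stuck-at-0, M1 inverted output, M2 stuck-at-0, M3 stuck-at-1.
Test 3 (a=1, b=1, c=1): fault-free M0=0, M1=0, M2=1, M3=1 → 1; observed 1. Eliminates M3 inverted output.
Only M2 inverted output is consistent with every test.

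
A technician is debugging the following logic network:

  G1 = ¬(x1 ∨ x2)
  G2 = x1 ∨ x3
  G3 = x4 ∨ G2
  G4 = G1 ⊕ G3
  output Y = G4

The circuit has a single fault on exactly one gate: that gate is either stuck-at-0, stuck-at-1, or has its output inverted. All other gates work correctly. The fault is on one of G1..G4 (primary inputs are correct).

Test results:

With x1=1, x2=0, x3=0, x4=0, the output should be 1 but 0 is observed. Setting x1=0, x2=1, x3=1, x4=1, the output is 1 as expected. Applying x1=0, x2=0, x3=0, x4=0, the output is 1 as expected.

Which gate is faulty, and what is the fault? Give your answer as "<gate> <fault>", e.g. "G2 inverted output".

G2 stuck-at-0

Fault-free values for test 1 (x1=1, x2=0, x3=0, x4=0): G1=0, G2=1, G3=1, G4=1, giving Y=1. Observed 0.
Test 1: faults giving observed 0 are {G1 stuck-at-1, G1 inverted output, G2 stuck-at-0, G2 inverted output, G3 stuck-at-0, G3 inverted output, G4 stuck-at-0, G4 inverted output}.
Test 2 (x1=0, x2=1, x3=1, x4=1): fault-free G1=0, G2=1, G3=1, G4=1 → 1; observed 1. Eliminates G1 stuck-at-1, G1 inverted output, G3 stuck-at-0, G3 inverted output, G4 stuck-at-0, G4 inverted output.
Test 3 (x1=0, x2=0, x3=0, x4=0): fault-free G1=1, G2=0, G3=0, G4=1 → 1; observed 1. Eliminates G2 inverted output.
Only G2 stuck-at-0 is consistent with every test.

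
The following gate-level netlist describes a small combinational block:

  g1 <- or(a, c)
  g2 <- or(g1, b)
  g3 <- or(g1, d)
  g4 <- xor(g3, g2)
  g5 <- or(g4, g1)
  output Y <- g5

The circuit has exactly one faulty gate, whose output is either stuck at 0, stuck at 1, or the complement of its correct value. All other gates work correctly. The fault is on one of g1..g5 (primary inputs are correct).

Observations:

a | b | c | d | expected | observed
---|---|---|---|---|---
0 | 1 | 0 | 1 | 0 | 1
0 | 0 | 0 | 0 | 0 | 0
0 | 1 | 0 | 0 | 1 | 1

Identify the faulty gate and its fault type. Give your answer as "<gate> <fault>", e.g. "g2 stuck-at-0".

Fault-free values for test 1 (a=0, b=1, c=0, d=1): g1=0, g2=1, g3=1, g4=0, g5=0, giving Y=0. Observed 1.
Test 1: faults giving observed 1 are {g1 stuck-at-1, g1 inverted output, g2 stuck-at-0, g2 inverted output, g3 stuck-at-0, g3 inverted output, g4 stuck-at-1, g4 inverted output, g5 stuck-at-1, g5 inverted output}.
Test 2 (a=0, b=0, c=0, d=0): fault-free g1=0, g2=0, g3=0, g4=0, g5=0 → 0; observed 0. Eliminates g1 stuck-at-1, g1 inverted output, g2 inverted output, g3 inverted output, g4 stuck-at-1, g4 inverted output, g5 stuck-at-1, g5 inverted output.
Test 3 (a=0, b=1, c=0, d=0): fault-free g1=0, g2=1, g3=0, g4=1, g5=1 → 1; observed 1. Eliminates g2 stuck-at-0.
Only g3 stuck-at-0 is consistent with every test.

g3 stuck-at-0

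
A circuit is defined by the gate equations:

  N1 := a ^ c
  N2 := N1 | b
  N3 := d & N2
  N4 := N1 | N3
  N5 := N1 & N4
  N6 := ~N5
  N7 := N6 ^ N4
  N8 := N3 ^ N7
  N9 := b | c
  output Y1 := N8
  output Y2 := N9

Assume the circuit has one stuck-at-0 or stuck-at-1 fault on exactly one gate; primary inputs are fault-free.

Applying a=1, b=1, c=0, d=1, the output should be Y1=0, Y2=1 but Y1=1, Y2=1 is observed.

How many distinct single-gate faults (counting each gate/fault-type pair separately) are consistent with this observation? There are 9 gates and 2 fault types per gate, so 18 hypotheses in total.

7

Fault-free: N1=1, N2=1, N3=1, N4=1, N5=1, N6=0, N7=1, N8=0, N9=1 → Y1=0, Y2=1. Observed Y1=1, Y2=1.
  N1: stuck-at-0 ✓; others ✗
  N2: stuck-at-0 ✓; others ✗
  N3: stuck-at-0 ✓; others ✗
  N4: none of the 2 fault types match ✗
  N5: stuck-at-0 ✓; others ✗
  N6: stuck-at-1 ✓; others ✗
  N7: stuck-at-0 ✓; others ✗
  N8: stuck-at-1 ✓; others ✗
  N9: none of the 2 fault types match ✗
Consistent faults: {N1 stuck-at-0, N2 stuck-at-0, N3 stuck-at-0, N5 stuck-at-0, N6 stuck-at-1, N7 stuck-at-0, N8 stuck-at-1} — 7 in all.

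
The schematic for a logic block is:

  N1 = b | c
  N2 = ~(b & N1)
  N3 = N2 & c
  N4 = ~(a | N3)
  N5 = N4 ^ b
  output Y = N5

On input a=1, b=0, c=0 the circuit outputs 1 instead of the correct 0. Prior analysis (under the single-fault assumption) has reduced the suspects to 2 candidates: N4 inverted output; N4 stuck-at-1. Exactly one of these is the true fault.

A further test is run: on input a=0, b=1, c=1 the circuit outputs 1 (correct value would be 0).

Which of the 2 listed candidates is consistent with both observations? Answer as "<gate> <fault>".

Evaluate each candidate on input a=0, b=1, c=1:
  N4 inverted output: N1=1, N2=0, N3=0, N4=0 [inverted output], N5=1 → 1 — matches
  N4 stuck-at-1: N1=1, N2=0, N3=0, N4=1 [stuck-at-1], N5=0 → 0 — eliminated
Only N4 inverted output reproduces the observed 1.

N4 inverted output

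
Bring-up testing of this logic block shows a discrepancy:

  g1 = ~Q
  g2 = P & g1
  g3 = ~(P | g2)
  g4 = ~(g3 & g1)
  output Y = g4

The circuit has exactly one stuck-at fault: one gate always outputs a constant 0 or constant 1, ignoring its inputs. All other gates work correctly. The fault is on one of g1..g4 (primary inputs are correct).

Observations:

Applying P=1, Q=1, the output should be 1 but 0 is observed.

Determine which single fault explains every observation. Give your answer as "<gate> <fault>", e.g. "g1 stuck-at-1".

g4 stuck-at-0

Fault-free values for test 1 (P=1, Q=1): g1=0, g2=0, g3=0, g4=1, giving Y=1. Observed 0.
Test 1: faults giving observed 0 are {g4 stuck-at-0}.
Only g4 stuck-at-0 is consistent with every test.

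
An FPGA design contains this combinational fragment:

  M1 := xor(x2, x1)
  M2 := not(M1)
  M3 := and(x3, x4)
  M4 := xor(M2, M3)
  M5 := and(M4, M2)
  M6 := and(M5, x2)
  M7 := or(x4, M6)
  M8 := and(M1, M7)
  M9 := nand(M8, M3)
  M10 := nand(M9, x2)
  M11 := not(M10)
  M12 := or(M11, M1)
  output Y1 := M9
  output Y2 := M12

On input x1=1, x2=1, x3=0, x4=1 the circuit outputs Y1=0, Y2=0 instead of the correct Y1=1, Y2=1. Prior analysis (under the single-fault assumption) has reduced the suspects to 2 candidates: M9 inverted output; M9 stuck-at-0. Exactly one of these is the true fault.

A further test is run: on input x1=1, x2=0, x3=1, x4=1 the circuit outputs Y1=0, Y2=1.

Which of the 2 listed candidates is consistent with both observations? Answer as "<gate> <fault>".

M9 stuck-at-0

Evaluate each candidate on input x1=1, x2=0, x3=1, x4=1:
  M9 inverted output: M1=1, M2=0, M3=1, M4=1, M5=0, M6=0, M7=1, M8=1, M9=1 [inverted output], M10=1, M11=0, M12=1 → Y1=1, Y2=1 — eliminated
  M9 stuck-at-0: M1=1, M2=0, M3=1, M4=1, M5=0, M6=0, M7=1, M8=1, M9=0 [stuck-at-0], M10=1, M11=0, M12=1 → Y1=0, Y2=1 — matches
Only M9 stuck-at-0 reproduces the observed Y1=0, Y2=1.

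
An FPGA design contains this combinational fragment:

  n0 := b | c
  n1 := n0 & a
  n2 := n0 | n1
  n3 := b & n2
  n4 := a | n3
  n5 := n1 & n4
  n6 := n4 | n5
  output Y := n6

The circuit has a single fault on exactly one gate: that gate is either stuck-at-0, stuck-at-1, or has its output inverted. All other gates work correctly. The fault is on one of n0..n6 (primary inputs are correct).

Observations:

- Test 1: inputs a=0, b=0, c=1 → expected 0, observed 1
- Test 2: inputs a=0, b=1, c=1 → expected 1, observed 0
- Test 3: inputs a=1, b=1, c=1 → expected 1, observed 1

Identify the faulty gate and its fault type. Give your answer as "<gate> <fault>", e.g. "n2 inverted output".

Fault-free values for test 1 (a=0, b=0, c=1): n0=1, n1=0, n2=1, n3=0, n4=0, n5=0, n6=0, giving Y=0. Observed 1.
Test 1: faults giving observed 1 are {n3 stuck-at-1, n3 inverted output, n4 stuck-at-1, n4 inverted output, n5 stuck-at-1, n5 inverted output, n6 stuck-at-1, n6 inverted output}.
Test 2 (a=0, b=1, c=1): fault-free n0=1, n1=0, n2=1, n3=1, n4=1, n5=0, n6=1 → 1; observed 0. Eliminates n3 stuck-at-1, n4 stuck-at-1, n5 stuck-at-1, n5 inverted output, n6 stuck-at-1.
Test 3 (a=1, b=1, c=1): fault-free n0=1, n1=1, n2=1, n3=1, n4=1, n5=1, n6=1 → 1; observed 1. Eliminates n4 inverted output, n6 inverted output.
Only n3 inverted output is consistent with every test.

n3 inverted output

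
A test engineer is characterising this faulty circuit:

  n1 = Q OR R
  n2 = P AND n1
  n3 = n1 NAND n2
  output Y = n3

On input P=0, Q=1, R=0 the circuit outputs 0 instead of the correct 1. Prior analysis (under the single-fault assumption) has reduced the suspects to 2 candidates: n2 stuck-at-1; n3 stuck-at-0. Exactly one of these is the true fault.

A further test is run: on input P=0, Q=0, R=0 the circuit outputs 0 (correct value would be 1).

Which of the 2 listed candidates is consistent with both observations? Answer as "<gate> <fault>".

n3 stuck-at-0

Evaluate each candidate on input P=0, Q=0, R=0:
  n2 stuck-at-1: n1=0, n2=1 [stuck-at-1], n3=1 → 1 — eliminated
  n3 stuck-at-0: n1=0, n2=0, n3=0 [stuck-at-0] → 0 — matches
Only n3 stuck-at-0 reproduces the observed 0.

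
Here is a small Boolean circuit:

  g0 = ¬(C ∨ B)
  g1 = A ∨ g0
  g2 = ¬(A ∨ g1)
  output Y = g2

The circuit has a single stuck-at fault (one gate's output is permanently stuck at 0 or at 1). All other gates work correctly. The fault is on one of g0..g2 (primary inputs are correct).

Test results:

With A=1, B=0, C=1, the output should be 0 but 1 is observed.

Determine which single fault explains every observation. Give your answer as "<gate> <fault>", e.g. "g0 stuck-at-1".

g2 stuck-at-1

Fault-free values for test 1 (A=1, B=0, C=1): g0=0, g1=1, g2=0, giving Y=0. Observed 1.
Test 1: faults giving observed 1 are {g2 stuck-at-1}.
Only g2 stuck-at-1 is consistent with every test.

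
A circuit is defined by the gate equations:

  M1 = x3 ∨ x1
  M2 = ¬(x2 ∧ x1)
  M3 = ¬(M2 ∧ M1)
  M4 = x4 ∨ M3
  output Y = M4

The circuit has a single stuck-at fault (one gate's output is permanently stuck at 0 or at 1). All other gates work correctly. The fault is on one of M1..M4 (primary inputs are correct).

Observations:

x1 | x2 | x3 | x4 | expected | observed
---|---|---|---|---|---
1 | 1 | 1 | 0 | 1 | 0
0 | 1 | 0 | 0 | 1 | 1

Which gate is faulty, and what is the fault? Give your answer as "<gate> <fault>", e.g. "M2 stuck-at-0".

M2 stuck-at-1

Fault-free values for test 1 (x1=1, x2=1, x3=1, x4=0): M1=1, M2=0, M3=1, M4=1, giving Y=1. Observed 0.
Test 1: faults giving observed 0 are {M2 stuck-at-1, M3 stuck-at-0, M4 stuck-at-0}.
Test 2 (x1=0, x2=1, x3=0, x4=0): fault-free M1=0, M2=1, M3=1, M4=1 → 1; observed 1. Eliminates M3 stuck-at-0, M4 stuck-at-0.
Only M2 stuck-at-1 is consistent with every test.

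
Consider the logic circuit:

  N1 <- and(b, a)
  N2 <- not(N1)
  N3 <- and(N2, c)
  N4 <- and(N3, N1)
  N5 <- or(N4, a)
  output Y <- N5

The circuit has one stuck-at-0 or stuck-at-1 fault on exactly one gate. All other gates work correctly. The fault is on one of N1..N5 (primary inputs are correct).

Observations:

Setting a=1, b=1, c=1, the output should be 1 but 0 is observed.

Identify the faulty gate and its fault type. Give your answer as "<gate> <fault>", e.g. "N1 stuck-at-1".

Fault-free values for test 1 (a=1, b=1, c=1): N1=1, N2=0, N3=0, N4=0, N5=1, giving Y=1. Observed 0.
Test 1: faults giving observed 0 are {N5 stuck-at-0}.
Only N5 stuck-at-0 is consistent with every test.

N5 stuck-at-0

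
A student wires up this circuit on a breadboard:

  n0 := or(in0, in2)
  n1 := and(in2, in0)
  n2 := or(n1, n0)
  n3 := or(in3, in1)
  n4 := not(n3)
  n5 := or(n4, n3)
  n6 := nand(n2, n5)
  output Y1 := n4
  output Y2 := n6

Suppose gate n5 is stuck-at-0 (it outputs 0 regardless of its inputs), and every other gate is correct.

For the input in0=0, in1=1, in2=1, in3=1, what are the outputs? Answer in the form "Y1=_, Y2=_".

Propagate with n5 forced: n0=1, n1=0, n2=1, n3=1, n4=0, n5=0 [stuck-at-0], n6=1.
So the outputs are Y1=0, Y2=1. (Without the fault they would be Y1=0, Y2=0.)

Y1=0, Y2=1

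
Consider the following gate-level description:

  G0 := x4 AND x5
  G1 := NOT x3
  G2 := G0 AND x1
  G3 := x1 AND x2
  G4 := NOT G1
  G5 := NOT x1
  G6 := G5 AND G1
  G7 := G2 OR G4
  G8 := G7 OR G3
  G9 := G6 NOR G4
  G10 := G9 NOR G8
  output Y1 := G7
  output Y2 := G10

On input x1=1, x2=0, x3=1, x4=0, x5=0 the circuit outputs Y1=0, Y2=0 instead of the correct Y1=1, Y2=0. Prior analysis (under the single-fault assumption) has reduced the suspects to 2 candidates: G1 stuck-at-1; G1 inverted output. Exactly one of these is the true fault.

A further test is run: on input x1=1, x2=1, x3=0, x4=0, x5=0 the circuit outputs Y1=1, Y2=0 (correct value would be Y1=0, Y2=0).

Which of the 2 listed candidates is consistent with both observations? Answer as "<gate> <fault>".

Evaluate each candidate on input x1=1, x2=1, x3=0, x4=0, x5=0:
  G1 stuck-at-1: G0=0, G1=1 [stuck-at-1], G2=0, G3=1, G4=0, G5=0, G6=0, G7=0, G8=1, G9=1, G10=0 → Y1=0, Y2=0 — eliminated
  G1 inverted output: G0=0, G1=0 [inverted output], G2=0, G3=1, G4=1, G5=0, G6=0, G7=1, G8=1, G9=0, G10=0 → Y1=1, Y2=0 — matches
Only G1 inverted output reproduces the observed Y1=1, Y2=0.

G1 inverted output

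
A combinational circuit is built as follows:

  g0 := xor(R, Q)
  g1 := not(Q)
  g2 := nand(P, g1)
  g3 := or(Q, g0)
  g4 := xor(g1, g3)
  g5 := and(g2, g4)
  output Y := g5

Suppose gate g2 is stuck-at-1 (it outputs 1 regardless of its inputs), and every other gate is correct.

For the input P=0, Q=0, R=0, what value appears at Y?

Propagate with g2 forced: g0=0, g1=1, g2=1 [stuck-at-1], g3=0, g4=1, g5=1.
So Y = 1. (Same as the fault-free value — the fault is masked on this input.)

1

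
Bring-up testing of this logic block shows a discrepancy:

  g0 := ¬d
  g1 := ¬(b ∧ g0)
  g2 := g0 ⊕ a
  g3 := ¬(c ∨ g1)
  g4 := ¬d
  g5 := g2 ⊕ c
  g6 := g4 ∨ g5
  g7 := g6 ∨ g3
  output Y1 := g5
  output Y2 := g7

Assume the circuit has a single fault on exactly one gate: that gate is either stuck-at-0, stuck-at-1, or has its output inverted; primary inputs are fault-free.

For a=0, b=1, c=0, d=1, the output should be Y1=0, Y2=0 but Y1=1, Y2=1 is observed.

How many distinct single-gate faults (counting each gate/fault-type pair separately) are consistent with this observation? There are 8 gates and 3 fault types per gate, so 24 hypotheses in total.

Fault-free: g0=0, g1=1, g2=0, g3=0, g4=0, g5=0, g6=0, g7=0 → Y1=0, Y2=0. Observed Y1=1, Y2=1.
  g0: stuck-at-1, inverted output ✓; others ✗
  g1: none of the 3 fault types match ✗
  g2: stuck-at-1, inverted output ✓; others ✗
  g3: none of the 3 fault types match ✗
  g4: none of the 3 fault types match ✗
  g5: stuck-at-1, inverted output ✓; others ✗
  g6: none of the 3 fault types match ✗
  g7: none of the 3 fault types match ✗
Consistent faults: {g0 stuck-at-1, g0 inverted output, g2 stuck-at-1, g2 inverted output, g5 stuck-at-1, g5 inverted output} — 6 in all.

6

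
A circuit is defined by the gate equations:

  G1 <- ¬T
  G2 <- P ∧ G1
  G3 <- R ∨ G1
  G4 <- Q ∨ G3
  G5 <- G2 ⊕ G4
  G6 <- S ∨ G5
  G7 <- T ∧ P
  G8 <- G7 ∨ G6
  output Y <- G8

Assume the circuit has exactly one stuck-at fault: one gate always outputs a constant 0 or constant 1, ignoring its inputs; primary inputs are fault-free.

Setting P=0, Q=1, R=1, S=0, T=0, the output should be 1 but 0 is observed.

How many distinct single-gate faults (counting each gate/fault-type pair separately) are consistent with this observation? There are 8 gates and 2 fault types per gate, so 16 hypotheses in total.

5

Fault-free: G1=1, G2=0, G3=1, G4=1, G5=1, G6=1, G7=0, G8=1 → 1. Observed 0.
  G1: none of the 2 fault types match ✗
  G2: stuck-at-1 ✓; others ✗
  G3: none of the 2 fault types match ✗
  G4: stuck-at-0 ✓; others ✗
  G5: stuck-at-0 ✓; others ✗
  G6: stuck-at-0 ✓; others ✗
  G7: none of the 2 fault types match ✗
  G8: stuck-at-0 ✓; others ✗
Consistent faults: {G2 stuck-at-1, G4 stuck-at-0, G5 stuck-at-0, G6 stuck-at-0, G8 stuck-at-0} — 5 in all.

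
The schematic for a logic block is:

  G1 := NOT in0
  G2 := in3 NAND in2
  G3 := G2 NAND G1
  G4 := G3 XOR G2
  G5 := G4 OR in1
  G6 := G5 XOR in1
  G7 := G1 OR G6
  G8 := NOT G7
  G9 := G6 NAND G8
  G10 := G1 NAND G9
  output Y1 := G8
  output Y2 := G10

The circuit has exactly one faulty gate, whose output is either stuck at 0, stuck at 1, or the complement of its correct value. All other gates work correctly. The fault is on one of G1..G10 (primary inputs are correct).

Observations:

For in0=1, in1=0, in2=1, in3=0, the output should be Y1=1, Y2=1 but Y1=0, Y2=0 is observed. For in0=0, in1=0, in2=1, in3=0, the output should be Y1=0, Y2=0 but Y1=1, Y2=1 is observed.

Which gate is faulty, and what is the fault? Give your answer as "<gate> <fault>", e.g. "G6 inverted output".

Fault-free values for test 1 (in0=1, in1=0, in2=1, in3=0): G1=0, G2=1, G3=1, G4=0, G5=0, G6=0, G7=0, G8=1, G9=1, G10=1, giving Y1=1, Y2=1. Observed Y1=0, Y2=0.
Test 1: faults giving observed Y1=0, Y2=0 are {G1 stuck-at-1, G1 inverted output}.
Test 2 (in0=0, in1=0, in2=1, in3=0): fault-free G1=1, G2=1, G3=0, G4=1, G5=1, G6=1, G7=1, G8=0, G9=1, G10=0 → Y1=0, Y2=0; observed Y1=1, Y2=1. Eliminates G1 stuck-at-1.
Only G1 inverted output is consistent with every test.

G1 inverted output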